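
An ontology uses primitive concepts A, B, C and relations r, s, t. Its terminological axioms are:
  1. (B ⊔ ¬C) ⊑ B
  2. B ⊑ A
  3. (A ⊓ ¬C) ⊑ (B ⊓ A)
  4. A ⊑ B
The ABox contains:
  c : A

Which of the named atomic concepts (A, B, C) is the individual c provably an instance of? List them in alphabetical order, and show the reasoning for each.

1. c : A?  L(c) = {A} ∪ {¬A}
   clash {A, ¬A} at c — c ∈ A
2. c : B?  L(c) = {A} ∪ {¬B}
   clash {B, ¬B} at c — c ∈ B
3. c : C?  L(c) = {A} ∪ {¬C}
   apply at c: A⊑B
   open: L(c) ⊇ {A, B, ¬C} — c ∉ C possible
4. Entailed for c: {A, B}

{A, B}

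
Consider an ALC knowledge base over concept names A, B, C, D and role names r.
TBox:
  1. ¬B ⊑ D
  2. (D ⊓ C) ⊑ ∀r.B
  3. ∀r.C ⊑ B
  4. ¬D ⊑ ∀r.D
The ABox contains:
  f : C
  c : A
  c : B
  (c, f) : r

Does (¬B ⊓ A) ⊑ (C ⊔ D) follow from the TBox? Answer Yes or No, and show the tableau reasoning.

Yes

1. (¬B ⊓ A) ⊑ (C ⊔ D)  ⇔  ((¬B ⊓ A) ⊓ (¬C ⊓ ¬D)) unsat w.r.t. T
   all branches close; clash {D, ¬D} at x₀
2. Hence (¬B ⊓ A) ⊑ (C ⊔ D): entailed.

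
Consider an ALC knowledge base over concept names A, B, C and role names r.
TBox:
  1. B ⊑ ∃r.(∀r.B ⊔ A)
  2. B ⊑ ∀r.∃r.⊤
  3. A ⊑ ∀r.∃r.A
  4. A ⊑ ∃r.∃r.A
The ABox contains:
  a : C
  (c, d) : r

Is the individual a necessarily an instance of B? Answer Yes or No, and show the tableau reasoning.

1. a : B?  L(a) = {C} ∪ {¬B}
   open: L(a) ⊇ {C, ¬A, ¬B} — a ∉ B possible
2. Hence a : B: not entailed.

No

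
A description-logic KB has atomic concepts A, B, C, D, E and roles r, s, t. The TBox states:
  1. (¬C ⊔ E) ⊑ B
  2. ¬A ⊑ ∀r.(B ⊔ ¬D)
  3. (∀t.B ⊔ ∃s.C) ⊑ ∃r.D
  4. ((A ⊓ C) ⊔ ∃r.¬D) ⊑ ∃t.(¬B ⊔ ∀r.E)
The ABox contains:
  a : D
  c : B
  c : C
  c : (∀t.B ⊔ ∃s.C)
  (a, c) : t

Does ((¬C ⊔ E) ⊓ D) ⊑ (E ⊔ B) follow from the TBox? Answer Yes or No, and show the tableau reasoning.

Yes

1. ((¬C ⊔ E) ⊓ D) ⊑ (E ⊔ B)  ⇔  (((¬C ⊔ E) ⊓ D) ⊓ (¬E ⊓ ¬B)) unsat w.r.t. T
   all branches close; clash {E, ¬E} at x₀
2. Hence ((¬C ⊔ E) ⊓ D) ⊑ (E ⊔ B): entailed.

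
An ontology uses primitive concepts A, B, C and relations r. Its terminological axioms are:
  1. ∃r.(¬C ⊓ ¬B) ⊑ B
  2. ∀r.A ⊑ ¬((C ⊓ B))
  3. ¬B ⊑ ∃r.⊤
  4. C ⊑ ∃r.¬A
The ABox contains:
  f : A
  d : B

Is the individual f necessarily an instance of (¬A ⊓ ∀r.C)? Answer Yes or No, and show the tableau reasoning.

No

1. f : (¬A ⊓ ∀r.C)?  L(f) = {A} ∪ {(A ⊔ ∃r.¬C)}
   open: L(f) ⊇ {A, B, ¬C, ∃r.¬A} (+ ∃-successors) — f ∉ (¬A ⊓ ∀r.C) possible
2. Hence f : (¬A ⊓ ∀r.C): not entailed.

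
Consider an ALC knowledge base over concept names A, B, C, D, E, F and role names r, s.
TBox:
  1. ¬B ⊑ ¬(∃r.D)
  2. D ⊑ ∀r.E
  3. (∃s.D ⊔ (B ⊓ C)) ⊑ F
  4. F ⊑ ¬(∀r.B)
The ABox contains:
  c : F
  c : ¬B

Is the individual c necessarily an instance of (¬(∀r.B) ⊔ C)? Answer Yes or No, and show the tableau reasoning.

Yes

1. c : (¬(∀r.B) ⊔ C)?  L(c) = {F, ¬B} ∪ {(∀r.B ⊓ ¬C)}
   clash {B, ¬B} at an ∃-successor — c ∈ (¬(∀r.B) ⊔ C)
2. Hence c : (¬(∀r.B) ⊔ C): entailed.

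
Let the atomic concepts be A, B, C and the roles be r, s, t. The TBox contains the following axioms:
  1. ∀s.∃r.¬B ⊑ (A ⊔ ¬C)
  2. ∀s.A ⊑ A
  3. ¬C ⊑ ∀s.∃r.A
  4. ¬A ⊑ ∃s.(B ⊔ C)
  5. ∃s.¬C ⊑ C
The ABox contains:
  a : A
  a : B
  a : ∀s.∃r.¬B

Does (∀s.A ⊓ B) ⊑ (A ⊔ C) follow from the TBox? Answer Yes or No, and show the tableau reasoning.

Yes

1. (∀s.A ⊓ B) ⊑ (A ⊔ C)  ⇔  ((∀s.A ⊓ B) ⊓ (¬A ⊓ ¬C)) unsat w.r.t. T
   all branches close; clash {C, ¬C} at x₀
2. Hence (∀s.A ⊓ B) ⊑ (A ⊔ C): entailed.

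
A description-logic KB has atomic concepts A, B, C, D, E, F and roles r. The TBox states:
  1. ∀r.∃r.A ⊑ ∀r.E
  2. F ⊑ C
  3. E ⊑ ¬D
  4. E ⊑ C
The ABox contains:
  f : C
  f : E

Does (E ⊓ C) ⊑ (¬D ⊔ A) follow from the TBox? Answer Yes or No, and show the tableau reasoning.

Yes

1. (E ⊓ C) ⊑ (¬D ⊔ A)  ⇔  ((E ⊓ C) ⊓ (D ⊓ ¬A)) unsat w.r.t. T
   all branches close; clash {D, ¬D} at x₀
2. Hence (E ⊓ C) ⊑ (¬D ⊔ A): entailed.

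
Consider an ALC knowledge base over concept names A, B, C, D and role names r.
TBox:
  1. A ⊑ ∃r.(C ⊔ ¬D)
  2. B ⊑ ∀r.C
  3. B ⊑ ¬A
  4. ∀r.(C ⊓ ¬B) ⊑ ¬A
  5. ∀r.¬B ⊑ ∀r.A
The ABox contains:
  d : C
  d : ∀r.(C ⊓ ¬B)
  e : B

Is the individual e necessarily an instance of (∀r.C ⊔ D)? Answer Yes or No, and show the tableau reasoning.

1. e : (∀r.C ⊔ D)?  L(e) = {B} ∪ {(∃r.¬C ⊓ ¬D)}
   clash {C, ¬C} at an ∃-successor — e ∈ (∀r.C ⊔ D)
2. Hence e : (∀r.C ⊔ D): entailed.

Yes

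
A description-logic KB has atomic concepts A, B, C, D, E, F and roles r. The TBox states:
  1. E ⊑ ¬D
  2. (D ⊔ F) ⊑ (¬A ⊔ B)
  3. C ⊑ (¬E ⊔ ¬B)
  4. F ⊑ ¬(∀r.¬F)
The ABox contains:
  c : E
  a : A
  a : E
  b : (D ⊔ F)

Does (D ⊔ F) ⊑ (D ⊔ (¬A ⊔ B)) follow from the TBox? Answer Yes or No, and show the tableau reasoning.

Yes

1. (D ⊔ F) ⊑ (D ⊔ (¬A ⊔ B))  ⇔  ((D ⊔ F) ⊓ (¬D ⊓ (A ⊓ ¬B))) unsat w.r.t. T
   all branches close; clash {B, ¬B} at x₀
2. Hence (D ⊔ F) ⊑ (D ⊔ (¬A ⊔ B)): entailed.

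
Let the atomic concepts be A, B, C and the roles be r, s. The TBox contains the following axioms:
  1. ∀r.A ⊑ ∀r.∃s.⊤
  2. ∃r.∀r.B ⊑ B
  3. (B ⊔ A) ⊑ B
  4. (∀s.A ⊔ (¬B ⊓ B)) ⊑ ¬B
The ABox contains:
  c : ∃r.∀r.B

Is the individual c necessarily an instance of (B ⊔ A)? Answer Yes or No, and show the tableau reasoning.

1. c : (B ⊔ A)?  L(c) = {∃r.∀r.B} ∪ {(¬B ⊓ ¬A)}
   clash {B, ¬B} at c — c ∈ (B ⊔ A)
2. Hence c : (B ⊔ A): entailed.

Yes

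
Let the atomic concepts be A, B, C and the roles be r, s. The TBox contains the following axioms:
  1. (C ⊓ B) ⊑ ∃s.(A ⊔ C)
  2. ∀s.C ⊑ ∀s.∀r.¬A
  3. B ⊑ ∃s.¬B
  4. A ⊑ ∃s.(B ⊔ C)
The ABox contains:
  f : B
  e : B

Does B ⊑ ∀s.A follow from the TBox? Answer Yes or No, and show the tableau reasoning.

1. B ⊑ ∀s.A  ⇔  (B ⊓ ∃s.¬A) unsat w.r.t. T
   apply at x₀: B⊑∃s.¬B
   open: L(x₀) ⊇ {B, ¬A, ¬C, ∃s.¬A, ∃s.¬B, …} (+ ∃-successors)
2. Hence B ⊑ ∀s.A: not entailed.

No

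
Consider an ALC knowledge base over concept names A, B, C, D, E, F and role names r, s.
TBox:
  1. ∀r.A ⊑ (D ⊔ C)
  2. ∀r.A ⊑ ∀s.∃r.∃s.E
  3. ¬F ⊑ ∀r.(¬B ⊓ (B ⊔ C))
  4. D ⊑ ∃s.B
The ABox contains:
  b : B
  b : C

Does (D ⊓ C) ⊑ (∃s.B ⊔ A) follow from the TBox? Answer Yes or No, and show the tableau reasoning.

Yes

1. (D ⊓ C) ⊑ (∃s.B ⊔ A)  ⇔  ((D ⊓ C) ⊓ (∀s.¬B ⊓ ¬A)) unsat w.r.t. T
   all branches close; clash {B, ¬B} at an ∃-successor
2. Hence (D ⊓ C) ⊑ (∃s.B ⊔ A): entailed.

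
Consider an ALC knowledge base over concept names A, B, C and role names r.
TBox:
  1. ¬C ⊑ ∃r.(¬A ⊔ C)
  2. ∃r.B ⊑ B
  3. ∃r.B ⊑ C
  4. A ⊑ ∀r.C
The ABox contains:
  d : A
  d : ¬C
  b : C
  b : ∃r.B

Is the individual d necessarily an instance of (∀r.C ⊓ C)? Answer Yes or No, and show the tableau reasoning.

No

1. d : (∀r.C ⊓ C)?  L(d) = {A, ¬C} ∪ {(∃r.¬C ⊔ ¬C)}
   apply at d: ¬C⊑∃r.(¬A ⊔ C); A⊑∀r.C
   open: L(d) ⊇ {A, ¬C, ∀r.C, ∀r.¬B, ∃r.(¬A ⊔ C)} (+ ∃-successors) — d ∉ (∀r.C ⊓ C) possible
2. Hence d : (∀r.C ⊓ C): not entailed.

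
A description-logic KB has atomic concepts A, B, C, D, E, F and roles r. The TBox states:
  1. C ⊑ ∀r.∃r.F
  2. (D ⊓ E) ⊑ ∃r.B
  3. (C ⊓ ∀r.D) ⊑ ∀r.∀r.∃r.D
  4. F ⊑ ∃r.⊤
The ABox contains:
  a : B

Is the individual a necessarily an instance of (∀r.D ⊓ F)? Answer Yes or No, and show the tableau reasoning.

No

1. a : (∀r.D ⊓ F)?  L(a) = {B} ∪ {(∃r.¬D ⊔ ¬F)}
   open: L(a) ⊇ {B, ¬C, ¬D, ¬F} — a ∉ (∀r.D ⊓ F) possible
2. Hence a : (∀r.D ⊓ F): not entailed.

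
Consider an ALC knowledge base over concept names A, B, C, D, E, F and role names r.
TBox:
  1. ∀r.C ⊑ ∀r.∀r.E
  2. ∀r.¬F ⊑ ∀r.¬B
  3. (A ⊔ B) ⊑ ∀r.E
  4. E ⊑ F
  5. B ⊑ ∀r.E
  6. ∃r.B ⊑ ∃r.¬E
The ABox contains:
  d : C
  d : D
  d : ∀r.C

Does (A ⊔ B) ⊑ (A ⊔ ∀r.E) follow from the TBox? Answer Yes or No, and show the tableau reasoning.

Yes

1. (A ⊔ B) ⊑ (A ⊔ ∀r.E)  ⇔  ((A ⊔ B) ⊓ (¬A ⊓ ∃r.¬E)) unsat w.r.t. T
   all branches close; clash {E, ¬E} at an ∃-successor
2. Hence (A ⊔ B) ⊑ (A ⊔ ∀r.E): entailed.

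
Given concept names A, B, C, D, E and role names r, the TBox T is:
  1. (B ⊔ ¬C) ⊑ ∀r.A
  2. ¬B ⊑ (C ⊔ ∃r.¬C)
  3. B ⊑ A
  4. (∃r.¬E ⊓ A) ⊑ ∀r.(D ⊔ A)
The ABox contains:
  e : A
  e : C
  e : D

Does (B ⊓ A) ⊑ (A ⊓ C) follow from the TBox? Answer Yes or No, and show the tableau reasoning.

1. (B ⊓ A) ⊑ (A ⊓ C)  ⇔  ((B ⊓ A) ⊓ (¬A ⊔ ¬C)) unsat w.r.t. T
   open: L(x₀) ⊇ {A, B, ¬C, ∀r.A, ∀r.E}
2. Hence (B ⊓ A) ⊑ (A ⊓ C): not entailed.

No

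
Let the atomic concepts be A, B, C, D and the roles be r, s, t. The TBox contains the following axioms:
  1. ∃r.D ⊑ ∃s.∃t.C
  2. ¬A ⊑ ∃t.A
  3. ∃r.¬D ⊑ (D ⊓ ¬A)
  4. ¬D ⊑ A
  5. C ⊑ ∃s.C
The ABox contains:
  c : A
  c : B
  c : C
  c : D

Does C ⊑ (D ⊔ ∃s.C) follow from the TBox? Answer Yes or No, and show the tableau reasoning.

Yes

1. C ⊑ (D ⊔ ∃s.C)  ⇔  (C ⊓ (¬D ⊓ ∀s.¬C)) unsat w.r.t. T
   all branches close; clash {A, ¬A} at x₀
2. Hence C ⊑ (D ⊔ ∃s.C): entailed.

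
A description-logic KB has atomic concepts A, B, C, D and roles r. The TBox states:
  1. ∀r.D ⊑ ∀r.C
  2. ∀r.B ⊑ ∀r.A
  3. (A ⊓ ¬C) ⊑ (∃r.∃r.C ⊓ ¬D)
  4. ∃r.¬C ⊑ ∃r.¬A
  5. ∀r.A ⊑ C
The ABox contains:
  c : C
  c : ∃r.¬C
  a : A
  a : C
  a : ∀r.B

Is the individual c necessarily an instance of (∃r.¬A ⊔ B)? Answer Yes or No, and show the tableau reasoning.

Yes

1. c : (∃r.¬A ⊔ B)?  L(c) = {C, ∃r.¬C} ∪ {(∀r.A ⊓ ¬B)}
   clash {A, ¬A} at an ∃-successor — c ∈ (∃r.¬A ⊔ B)
2. Hence c : (∃r.¬A ⊔ B): entailed.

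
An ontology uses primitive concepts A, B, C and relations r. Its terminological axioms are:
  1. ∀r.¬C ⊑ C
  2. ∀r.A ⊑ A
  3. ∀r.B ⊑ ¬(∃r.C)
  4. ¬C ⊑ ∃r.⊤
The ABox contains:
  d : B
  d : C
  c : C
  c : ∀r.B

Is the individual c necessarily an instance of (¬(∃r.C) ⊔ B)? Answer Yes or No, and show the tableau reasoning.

Yes

1. c : (¬(∃r.C) ⊔ B)?  L(c) = {C, ∀r.B} ∪ {(∃r.C ⊓ ¬B)}
   clash {C, ¬C} at an ∃-successor — c ∈ (¬(∃r.C) ⊔ B)
2. Hence c : (¬(∃r.C) ⊔ B): entailed.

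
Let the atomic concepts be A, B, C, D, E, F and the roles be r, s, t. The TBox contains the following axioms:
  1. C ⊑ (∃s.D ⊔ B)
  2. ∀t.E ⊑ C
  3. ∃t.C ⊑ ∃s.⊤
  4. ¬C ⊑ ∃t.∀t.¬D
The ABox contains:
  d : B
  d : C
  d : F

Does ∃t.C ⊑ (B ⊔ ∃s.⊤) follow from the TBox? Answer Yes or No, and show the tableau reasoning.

1. ∃t.C ⊑ (B ⊔ ∃s.⊤)  ⇔  (∃t.C ⊓ (¬B ⊓ ∀s.⊥)) unsat w.r.t. T
   all branches close; clash {B, ¬B} at x₀
2. Hence ∃t.C ⊑ (B ⊔ ∃s.⊤): entailed.

Yes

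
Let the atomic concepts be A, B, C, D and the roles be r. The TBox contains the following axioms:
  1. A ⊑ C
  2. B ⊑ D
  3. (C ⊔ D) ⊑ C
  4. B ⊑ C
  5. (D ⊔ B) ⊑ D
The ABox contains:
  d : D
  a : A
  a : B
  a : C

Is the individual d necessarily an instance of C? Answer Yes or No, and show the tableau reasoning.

1. d : C?  L(d) = {D} ∪ {¬C}
   clash {C, ¬C} at d — d ∈ C
2. Hence d : C: entailed.

Yes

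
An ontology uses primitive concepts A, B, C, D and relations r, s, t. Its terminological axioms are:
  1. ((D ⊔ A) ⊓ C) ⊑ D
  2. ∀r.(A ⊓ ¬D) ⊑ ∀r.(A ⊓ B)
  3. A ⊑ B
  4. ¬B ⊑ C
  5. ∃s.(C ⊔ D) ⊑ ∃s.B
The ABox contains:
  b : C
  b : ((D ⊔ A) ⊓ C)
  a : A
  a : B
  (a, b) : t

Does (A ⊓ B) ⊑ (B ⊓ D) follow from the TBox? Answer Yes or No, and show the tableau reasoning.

No

1. (A ⊓ B) ⊑ (B ⊓ D)  ⇔  ((A ⊓ B) ⊓ (¬B ⊔ ¬D)) unsat w.r.t. T
   open: L(x₀) ⊇ {A, B, ¬C, ¬D, ∀s.(¬C ⊓ ¬D), …} (+ ∃-successors)
2. Hence (A ⊓ B) ⊑ (B ⊓ D): not entailed.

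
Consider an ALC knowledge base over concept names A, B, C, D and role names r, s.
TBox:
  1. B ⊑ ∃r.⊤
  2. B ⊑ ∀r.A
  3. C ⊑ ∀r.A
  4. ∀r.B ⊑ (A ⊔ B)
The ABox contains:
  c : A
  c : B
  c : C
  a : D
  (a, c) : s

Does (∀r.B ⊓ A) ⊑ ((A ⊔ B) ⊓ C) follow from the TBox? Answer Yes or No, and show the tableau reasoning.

1. (∀r.B ⊓ A) ⊑ ((A ⊔ B) ⊓ C)  ⇔  ((∀r.B ⊓ A) ⊓ ((¬A ⊓ ¬B) ⊔ ¬C)) unsat w.r.t. T
   apply at x₀: ∀r.B⊑(A ⊔ B)
   open: L(x₀) ⊇ {A, ¬B, ¬C, ∀r.B}
2. Hence (∀r.B ⊓ A) ⊑ ((A ⊔ B) ⊓ C): not entailed.

No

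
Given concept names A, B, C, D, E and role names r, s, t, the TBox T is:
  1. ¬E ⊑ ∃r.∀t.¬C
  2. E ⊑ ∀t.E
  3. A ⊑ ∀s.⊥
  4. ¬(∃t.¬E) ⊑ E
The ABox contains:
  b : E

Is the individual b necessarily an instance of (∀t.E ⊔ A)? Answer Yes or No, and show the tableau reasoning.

Yes

1. b : (∀t.E ⊔ A)?  L(b) = {E} ∪ {(∃t.¬E ⊓ ¬A)}
   clash {E, ¬E} at an ∃-successor — b ∈ (∀t.E ⊔ A)
2. Hence b : (∀t.E ⊔ A): entailed.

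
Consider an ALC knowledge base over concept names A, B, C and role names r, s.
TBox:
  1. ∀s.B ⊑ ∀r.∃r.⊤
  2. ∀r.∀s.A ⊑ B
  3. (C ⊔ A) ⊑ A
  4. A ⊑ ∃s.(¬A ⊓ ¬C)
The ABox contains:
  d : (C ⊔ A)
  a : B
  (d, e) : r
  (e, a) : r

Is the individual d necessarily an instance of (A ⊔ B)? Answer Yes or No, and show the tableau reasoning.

1. d : (A ⊔ B)?  L(d) = {(C ⊔ A)} ∪ {(¬A ⊓ ¬B)}
   clash {A, ¬A} at d — d ∈ (A ⊔ B)
2. Hence d : (A ⊔ B): entailed.

Yes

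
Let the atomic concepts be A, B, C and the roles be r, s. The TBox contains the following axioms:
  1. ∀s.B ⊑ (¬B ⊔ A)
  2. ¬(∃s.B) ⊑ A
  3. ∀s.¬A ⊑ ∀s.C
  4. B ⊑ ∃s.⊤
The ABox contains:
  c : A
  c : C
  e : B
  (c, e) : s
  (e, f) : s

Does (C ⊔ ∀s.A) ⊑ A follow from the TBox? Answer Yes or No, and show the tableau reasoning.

1. (C ⊔ ∀s.A) ⊑ A  ⇔  ((C ⊔ ∀s.A) ⊓ ¬A) unsat w.r.t. T
   open: L(x₀) ⊇ {C, ¬A, ¬B, ∃s.A, ∃s.B, …} (+ ∃-successors)
2. Hence (C ⊔ ∀s.A) ⊑ A: not entailed.

No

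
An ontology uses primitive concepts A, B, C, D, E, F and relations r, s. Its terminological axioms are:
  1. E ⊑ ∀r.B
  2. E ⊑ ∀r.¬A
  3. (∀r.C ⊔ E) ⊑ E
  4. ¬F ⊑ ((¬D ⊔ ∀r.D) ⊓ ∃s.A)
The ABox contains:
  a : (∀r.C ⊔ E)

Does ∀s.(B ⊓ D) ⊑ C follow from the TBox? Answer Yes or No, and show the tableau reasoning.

No

1. ∀s.(B ⊓ D) ⊑ C  ⇔  (∀s.(B ⊓ D) ⊓ ¬C) unsat w.r.t. T
   open: L(x₀) ⊇ {F, ¬C, ¬E, ∀s.(B ⊓ D), ∃r.¬C} (+ ∃-successors)
2. Hence ∀s.(B ⊓ D) ⊑ C: not entailed.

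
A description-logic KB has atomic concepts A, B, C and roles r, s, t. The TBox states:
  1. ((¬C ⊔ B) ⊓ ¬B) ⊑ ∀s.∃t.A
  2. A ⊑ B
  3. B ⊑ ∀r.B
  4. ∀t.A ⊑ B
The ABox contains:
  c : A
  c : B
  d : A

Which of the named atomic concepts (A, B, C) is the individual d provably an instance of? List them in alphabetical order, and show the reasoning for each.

1. d : A?  L(d) = {A} ∪ {¬A}
   clash {A, ¬A} at d — d ∈ A
2. d : B?  L(d) = {A} ∪ {¬B}
   clash {B, ¬B} at d — d ∈ B
3. d : C?  L(d) = {A} ∪ {¬C}
   apply at d: A⊑B
   open: L(d) ⊇ {A, B, ¬C, ∀r.B} — d ∉ C possible
4. Entailed for d: {A, B}

{A, B}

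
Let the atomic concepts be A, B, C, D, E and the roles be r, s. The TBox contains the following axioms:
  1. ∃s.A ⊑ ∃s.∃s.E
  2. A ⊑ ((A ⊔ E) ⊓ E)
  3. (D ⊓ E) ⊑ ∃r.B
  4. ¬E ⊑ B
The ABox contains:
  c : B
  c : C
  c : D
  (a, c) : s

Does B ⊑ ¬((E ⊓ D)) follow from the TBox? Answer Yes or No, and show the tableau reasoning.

No

1. B ⊑ ¬((E ⊓ D))  ⇔  (B ⊓ (E ⊓ D)) unsat w.r.t. T
   open: L(x₀) ⊇ {B, D, E, ¬A, ∀s.¬A, …} (+ ∃-successors)
2. Hence B ⊑ ¬((E ⊓ D)): not entailed.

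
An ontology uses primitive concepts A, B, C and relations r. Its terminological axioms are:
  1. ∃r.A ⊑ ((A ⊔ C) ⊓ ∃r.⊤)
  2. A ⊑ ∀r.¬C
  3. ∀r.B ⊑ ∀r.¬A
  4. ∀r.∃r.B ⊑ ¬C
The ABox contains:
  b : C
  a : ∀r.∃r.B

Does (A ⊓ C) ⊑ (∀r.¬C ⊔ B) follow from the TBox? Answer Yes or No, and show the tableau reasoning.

Yes

1. (A ⊓ C) ⊑ (∀r.¬C ⊔ B)  ⇔  ((A ⊓ C) ⊓ (∃r.C ⊓ ¬B)) unsat w.r.t. T
   all branches close; clash {C, ¬C} at x₀
2. Hence (A ⊓ C) ⊑ (∀r.¬C ⊔ B): entailed.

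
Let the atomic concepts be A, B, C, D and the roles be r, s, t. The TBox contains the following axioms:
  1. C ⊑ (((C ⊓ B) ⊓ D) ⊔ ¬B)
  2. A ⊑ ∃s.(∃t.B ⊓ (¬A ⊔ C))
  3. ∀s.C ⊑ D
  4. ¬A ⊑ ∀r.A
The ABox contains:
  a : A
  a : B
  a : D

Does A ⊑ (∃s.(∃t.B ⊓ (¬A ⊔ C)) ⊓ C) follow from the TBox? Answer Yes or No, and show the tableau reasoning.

1. A ⊑ (∃s.(∃t.B ⊓ (¬A ⊔ C)) ⊓ C)  ⇔  (A ⊓ (∀s.(∀t.¬B ⊔ (A ⊓ ¬C)) ⊔ ¬C)) unsat w.r.t. T
   apply at x₀: A⊑∃s.(∃t.B ⊓ (¬A ⊔ C))
   open: L(x₀) ⊇ {A, ¬C, ∃s.(∃t.B ⊓ (¬A ⊔ C)), ∃s.¬C} (+ ∃-successors)
2. Hence A ⊑ (∃s.(∃t.B ⊓ (¬A ⊔ C)) ⊓ C): not entailed.

No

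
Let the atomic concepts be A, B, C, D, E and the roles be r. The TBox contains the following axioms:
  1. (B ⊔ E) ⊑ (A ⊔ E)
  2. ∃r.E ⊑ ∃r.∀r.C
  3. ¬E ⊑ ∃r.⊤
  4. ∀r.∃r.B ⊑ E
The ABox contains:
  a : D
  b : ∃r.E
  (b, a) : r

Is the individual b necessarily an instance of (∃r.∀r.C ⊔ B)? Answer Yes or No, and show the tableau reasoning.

Yes

1. b : (∃r.∀r.C ⊔ B)?  L(b) = {∃r.E} ∪ {(∀r.∃r.¬C ⊓ ¬B)}
   clash {C, ¬C} at an ∃-successor — b ∈ (∃r.∀r.C ⊔ B)
2. Hence b : (∃r.∀r.C ⊔ B): entailed.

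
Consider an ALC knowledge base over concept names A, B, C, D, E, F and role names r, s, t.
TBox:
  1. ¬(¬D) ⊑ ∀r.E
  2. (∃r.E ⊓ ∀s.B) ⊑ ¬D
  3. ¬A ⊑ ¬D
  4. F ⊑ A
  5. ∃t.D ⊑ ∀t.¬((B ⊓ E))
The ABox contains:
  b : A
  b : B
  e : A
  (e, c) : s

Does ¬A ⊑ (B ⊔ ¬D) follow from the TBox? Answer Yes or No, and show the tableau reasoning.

1. ¬A ⊑ (B ⊔ ¬D)  ⇔  (¬A ⊓ (¬B ⊓ D)) unsat w.r.t. T
   all branches close; clash {D, ¬D} at x₀
2. Hence ¬A ⊑ (B ⊔ ¬D): entailed.

Yes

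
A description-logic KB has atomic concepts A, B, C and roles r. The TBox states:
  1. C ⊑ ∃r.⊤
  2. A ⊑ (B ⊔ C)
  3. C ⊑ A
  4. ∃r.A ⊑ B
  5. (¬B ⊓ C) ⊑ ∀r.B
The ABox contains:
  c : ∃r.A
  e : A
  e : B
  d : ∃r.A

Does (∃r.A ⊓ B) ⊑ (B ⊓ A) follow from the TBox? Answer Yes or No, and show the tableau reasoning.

No

1. (∃r.A ⊓ B) ⊑ (B ⊓ A)  ⇔  ((∃r.A ⊓ B) ⊓ (¬B ⊔ ¬A)) unsat w.r.t. T
   open: L(x₀) ⊇ {B, ¬A, ¬C, ∃r.A} (+ ∃-successors)
2. Hence (∃r.A ⊓ B) ⊑ (B ⊓ A): not entailed.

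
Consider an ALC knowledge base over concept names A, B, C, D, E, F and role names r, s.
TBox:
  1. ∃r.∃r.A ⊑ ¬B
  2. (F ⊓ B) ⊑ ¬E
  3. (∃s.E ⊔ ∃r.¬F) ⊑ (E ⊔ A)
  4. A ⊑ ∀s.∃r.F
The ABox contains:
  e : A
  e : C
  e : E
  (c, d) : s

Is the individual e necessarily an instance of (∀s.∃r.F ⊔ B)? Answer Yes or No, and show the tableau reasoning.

Yes

1. e : (∀s.∃r.F ⊔ B)?  L(e) = {A, C, E} ∪ {(∃s.∀r.¬F ⊓ ¬B)}
   clash {E, ¬E} at e — e ∈ (∀s.∃r.F ⊔ B)
2. Hence e : (∀s.∃r.F ⊔ B): entailed.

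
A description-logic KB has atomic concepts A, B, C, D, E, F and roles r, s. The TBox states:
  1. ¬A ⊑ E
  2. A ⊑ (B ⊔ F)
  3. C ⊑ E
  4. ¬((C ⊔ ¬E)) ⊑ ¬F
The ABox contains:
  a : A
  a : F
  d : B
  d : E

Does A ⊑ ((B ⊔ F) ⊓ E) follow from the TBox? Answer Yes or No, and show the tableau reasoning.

1. A ⊑ ((B ⊔ F) ⊓ E)  ⇔  (A ⊓ ((¬B ⊓ ¬F) ⊔ ¬E)) unsat w.r.t. T
   apply at x₀: A⊑(B ⊔ F)
   open: L(x₀) ⊇ {A, B, ¬C, ¬E}
2. Hence A ⊑ ((B ⊔ F) ⊓ E): not entailed.

No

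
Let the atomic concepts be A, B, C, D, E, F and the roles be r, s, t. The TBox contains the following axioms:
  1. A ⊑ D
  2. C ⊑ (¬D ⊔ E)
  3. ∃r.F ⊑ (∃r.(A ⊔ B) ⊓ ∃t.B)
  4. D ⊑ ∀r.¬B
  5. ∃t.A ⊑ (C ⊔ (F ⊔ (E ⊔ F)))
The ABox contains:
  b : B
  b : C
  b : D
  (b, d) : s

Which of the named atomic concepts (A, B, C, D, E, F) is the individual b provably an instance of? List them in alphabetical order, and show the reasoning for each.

1. b : A?  L(b) = {B, C, D} ∪ {¬A}
   apply at b: C⊑(¬D ⊔ E); D⊑∀r.¬B
   open: L(b) ⊇ {B, C, D, E, ¬A, …} — b ∉ A possible
2. b : B?  L(b) = {B, C, D} ∪ {¬B}
   clash {B, ¬B} at b — b ∈ B
3. b : C?  L(b) = {B, C, D} ∪ {¬C}
   clash {C, ¬C} at b — b ∈ C
4. b : D?  L(b) = {B, C, D} ∪ {¬D}
   clash {D, ¬D} at b — b ∈ D
5. b : E?  L(b) = {B, C, D} ∪ {¬E}
   clash {E, ¬E} at b — b ∈ E
6. b : F?  L(b) = {B, C, D} ∪ {¬F}
   apply at b: C⊑(¬D ⊔ E); D⊑∀r.¬B
   open: L(b) ⊇ {B, C, D, E, ¬F, …} — b ∉ F possible
7. Entailed for b: {B, C, D, E}

{B, C, D, E}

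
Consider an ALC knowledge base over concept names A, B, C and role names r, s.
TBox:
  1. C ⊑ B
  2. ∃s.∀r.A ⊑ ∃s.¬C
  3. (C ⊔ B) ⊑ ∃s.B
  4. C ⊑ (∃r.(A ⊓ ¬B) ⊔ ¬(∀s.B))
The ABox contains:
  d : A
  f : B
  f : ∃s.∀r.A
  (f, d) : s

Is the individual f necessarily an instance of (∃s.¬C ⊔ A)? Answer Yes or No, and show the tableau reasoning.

Yes

1. f : (∃s.¬C ⊔ A)?  L(f) = {B, ∃s.∀r.A} ∪ {(∀s.C ⊓ ¬A)}
   clash {C, ¬C} at an ∃-successor — f ∈ (∃s.¬C ⊔ A)
2. Hence f : (∃s.¬C ⊔ A): entailed.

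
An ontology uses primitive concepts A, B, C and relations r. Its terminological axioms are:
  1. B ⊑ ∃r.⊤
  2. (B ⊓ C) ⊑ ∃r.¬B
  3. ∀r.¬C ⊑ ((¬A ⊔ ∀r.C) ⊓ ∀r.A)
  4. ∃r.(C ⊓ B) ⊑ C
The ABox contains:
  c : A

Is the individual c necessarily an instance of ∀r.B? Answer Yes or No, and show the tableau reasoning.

No

1. c : ∀r.B?  L(c) = {A} ∪ {∃r.¬B}
   open: L(c) ⊇ {A, ¬B, ∀r.(¬C ⊔ ¬B), ∃r.C, ∃r.¬B} (+ ∃-successors) — c ∉ ∀r.B possible
2. Hence c : ∀r.B: not entailed.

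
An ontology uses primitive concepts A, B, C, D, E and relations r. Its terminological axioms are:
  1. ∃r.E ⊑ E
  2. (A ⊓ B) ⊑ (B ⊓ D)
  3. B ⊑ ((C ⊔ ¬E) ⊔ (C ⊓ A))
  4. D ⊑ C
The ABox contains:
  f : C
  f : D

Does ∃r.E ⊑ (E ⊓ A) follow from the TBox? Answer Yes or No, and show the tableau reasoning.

1. ∃r.E ⊑ (E ⊓ A)  ⇔  (∃r.E ⊓ (¬E ⊔ ¬A)) unsat w.r.t. T
   apply at x₀: ∃r.E⊑E
   open: L(x₀) ⊇ {E, ¬A, ¬B, ¬D, ∃r.E} (+ ∃-successors)
2. Hence ∃r.E ⊑ (E ⊓ A): not entailed.

No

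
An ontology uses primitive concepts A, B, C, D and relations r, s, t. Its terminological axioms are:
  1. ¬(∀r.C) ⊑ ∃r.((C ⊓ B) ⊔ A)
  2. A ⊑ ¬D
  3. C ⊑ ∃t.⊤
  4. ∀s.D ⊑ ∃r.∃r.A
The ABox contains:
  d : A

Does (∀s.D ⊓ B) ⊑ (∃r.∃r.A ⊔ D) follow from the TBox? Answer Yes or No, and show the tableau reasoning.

1. (∀s.D ⊓ B) ⊑ (∃r.∃r.A ⊔ D)  ⇔  ((∀s.D ⊓ B) ⊓ (∀r.∀r.¬A ⊓ ¬D)) unsat w.r.t. T
   all branches close; clash {A, ¬A} at an ∃-successor
2. Hence (∀s.D ⊓ B) ⊑ (∃r.∃r.A ⊔ D): entailed.

Yes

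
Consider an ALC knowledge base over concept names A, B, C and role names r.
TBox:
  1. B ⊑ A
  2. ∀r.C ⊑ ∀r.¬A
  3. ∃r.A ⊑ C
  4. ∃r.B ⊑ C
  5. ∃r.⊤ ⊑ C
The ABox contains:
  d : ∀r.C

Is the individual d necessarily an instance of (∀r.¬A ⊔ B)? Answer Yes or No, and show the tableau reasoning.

Yes

1. d : (∀r.¬A ⊔ B)?  L(d) = {∀r.C} ∪ {(∃r.A ⊓ ¬B)}
   clash {A, ¬A} at an ∃-successor — d ∈ (∀r.¬A ⊔ B)
2. Hence d : (∀r.¬A ⊔ B): entailed.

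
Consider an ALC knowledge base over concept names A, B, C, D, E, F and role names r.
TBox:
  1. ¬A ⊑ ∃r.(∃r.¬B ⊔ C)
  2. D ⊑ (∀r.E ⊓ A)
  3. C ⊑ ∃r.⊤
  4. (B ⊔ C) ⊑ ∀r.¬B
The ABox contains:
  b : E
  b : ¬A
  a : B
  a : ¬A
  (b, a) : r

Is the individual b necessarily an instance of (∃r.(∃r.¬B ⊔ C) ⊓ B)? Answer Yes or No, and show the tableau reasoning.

1. b : (∃r.(∃r.¬B ⊔ C) ⊓ B)?  L(b) = {E, ¬A} ∪ {(∀r.(∀r.B ⊓ ¬C) ⊔ ¬B)}
   apply at b: ¬A⊑∃r.(∃r.¬B ⊔ C)
   open: L(b) ⊇ {E, ¬A, ¬B, ¬C, ¬D, …} (+ ∃-successors) — b ∉ (∃r.(∃r.¬B ⊔ C) ⊓ B) possible
2. Hence b : (∃r.(∃r.¬B ⊔ C) ⊓ B): not entailed.

No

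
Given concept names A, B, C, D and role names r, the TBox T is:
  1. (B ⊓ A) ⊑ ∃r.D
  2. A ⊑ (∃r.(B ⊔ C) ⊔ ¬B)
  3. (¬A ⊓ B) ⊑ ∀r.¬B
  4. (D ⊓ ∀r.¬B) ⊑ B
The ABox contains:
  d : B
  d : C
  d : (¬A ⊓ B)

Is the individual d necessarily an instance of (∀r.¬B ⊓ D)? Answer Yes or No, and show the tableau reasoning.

No

1. d : (∀r.¬B ⊓ D)?  L(d) = {B, C, (¬A ⊓ B)} ∪ {(∃r.B ⊔ ¬D)}
   apply at d: (¬A ⊓ B)⊑∀r.¬B
   open: L(d) ⊇ {B, C, ¬A, ¬D, ∀r.¬B} — d ∉ (∀r.¬B ⊓ D) possible
2. Hence d : (∀r.¬B ⊓ D): not entailed.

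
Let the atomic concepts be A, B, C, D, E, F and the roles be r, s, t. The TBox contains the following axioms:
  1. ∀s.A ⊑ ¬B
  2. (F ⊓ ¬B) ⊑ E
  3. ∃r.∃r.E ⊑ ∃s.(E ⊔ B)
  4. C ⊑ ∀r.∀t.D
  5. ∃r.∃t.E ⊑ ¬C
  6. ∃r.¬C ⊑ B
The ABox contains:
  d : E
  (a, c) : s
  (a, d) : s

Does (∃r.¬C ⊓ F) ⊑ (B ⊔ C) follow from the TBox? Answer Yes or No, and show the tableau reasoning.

1. (∃r.¬C ⊓ F) ⊑ (B ⊔ C)  ⇔  ((∃r.¬C ⊓ F) ⊓ (¬B ⊓ ¬C)) unsat w.r.t. T
   all branches close; clash {B, ¬B} at x₀
2. Hence (∃r.¬C ⊓ F) ⊑ (B ⊔ C): entailed.

Yes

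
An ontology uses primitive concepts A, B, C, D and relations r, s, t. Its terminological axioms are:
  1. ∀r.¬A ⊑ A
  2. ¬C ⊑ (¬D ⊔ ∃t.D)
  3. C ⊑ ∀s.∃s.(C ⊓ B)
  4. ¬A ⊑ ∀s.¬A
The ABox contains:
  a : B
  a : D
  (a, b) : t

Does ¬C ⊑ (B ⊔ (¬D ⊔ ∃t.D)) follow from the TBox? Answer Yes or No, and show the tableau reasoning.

1. ¬C ⊑ (B ⊔ (¬D ⊔ ∃t.D))  ⇔  (¬C ⊓ (¬B ⊓ (D ⊓ ∀t.¬D))) unsat w.r.t. T
   all branches close; clash {D, ¬D} at an ∃-successor
2. Hence ¬C ⊑ (B ⊔ (¬D ⊔ ∃t.D)): entailed.

Yes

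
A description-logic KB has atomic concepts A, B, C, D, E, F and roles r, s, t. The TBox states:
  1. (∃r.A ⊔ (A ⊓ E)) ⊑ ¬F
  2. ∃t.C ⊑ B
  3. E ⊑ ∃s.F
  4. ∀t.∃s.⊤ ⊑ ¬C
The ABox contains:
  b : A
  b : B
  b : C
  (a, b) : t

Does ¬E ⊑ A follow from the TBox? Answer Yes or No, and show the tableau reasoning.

No

1. ¬E ⊑ A  ⇔  (¬E ⊓ ¬A) unsat w.r.t. T
   open: L(x₀) ⊇ {¬A, ¬E, ∀r.¬A, ∀t.¬C, ∃t.∀s.⊥} (+ ∃-successors)
2. Hence ¬E ⊑ A: not entailed.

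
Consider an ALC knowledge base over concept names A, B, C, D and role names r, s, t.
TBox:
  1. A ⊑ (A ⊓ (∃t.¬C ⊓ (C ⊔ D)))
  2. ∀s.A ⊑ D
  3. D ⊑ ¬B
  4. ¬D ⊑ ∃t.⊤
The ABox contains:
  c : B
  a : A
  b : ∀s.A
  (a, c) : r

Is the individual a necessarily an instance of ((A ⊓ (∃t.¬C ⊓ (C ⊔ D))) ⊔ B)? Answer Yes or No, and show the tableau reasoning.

Yes

1. a : ((A ⊓ (∃t.¬C ⊓ (C ⊔ D))) ⊔ B)?  L(a) = {A} ∪ {((¬A ⊔ (∀t.C ⊔ (¬C ⊓ ¬D))) ⊓ ¬B)}
   clash {D, ¬D} at a — a ∈ ((A ⊓ (∃t.¬C ⊓ (C ⊔ D))) ⊔ B)
2. Hence a : ((A ⊓ (∃t.¬C ⊓ (C ⊔ D))) ⊔ B): entailed.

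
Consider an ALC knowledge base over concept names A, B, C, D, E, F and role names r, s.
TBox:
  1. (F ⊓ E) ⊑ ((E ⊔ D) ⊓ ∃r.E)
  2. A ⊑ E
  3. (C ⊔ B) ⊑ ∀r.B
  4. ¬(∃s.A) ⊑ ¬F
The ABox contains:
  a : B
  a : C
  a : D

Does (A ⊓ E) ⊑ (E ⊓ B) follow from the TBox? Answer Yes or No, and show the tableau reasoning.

No

1. (A ⊓ E) ⊑ (E ⊓ B)  ⇔  ((A ⊓ E) ⊓ (¬E ⊔ ¬B)) unsat w.r.t. T
   open: L(x₀) ⊇ {A, E, ¬B, ¬C, ¬F, …} (+ ∃-successors)
2. Hence (A ⊓ E) ⊑ (E ⊓ B): not entailed.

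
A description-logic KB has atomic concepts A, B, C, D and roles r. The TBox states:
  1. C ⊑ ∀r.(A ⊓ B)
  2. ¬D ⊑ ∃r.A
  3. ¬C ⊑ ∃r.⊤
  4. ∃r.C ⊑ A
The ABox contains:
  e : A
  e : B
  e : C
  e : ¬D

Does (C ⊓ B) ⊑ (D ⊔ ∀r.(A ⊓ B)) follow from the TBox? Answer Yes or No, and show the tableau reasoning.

1. (C ⊓ B) ⊑ (D ⊔ ∀r.(A ⊓ B))  ⇔  ((C ⊓ B) ⊓ (¬D ⊓ ∃r.(¬A ⊔ ¬B))) unsat w.r.t. T
   all branches close; clash {B, ¬B} at an ∃-successor
2. Hence (C ⊓ B) ⊑ (D ⊔ ∀r.(A ⊓ B)): entailed.

Yes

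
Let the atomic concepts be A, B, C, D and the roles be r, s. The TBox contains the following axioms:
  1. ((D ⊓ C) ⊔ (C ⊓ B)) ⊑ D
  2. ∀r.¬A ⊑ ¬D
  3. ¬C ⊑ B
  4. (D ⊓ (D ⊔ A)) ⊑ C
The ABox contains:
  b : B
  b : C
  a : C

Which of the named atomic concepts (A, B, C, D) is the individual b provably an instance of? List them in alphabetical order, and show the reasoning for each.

{B, C, D}

1. b : A?  L(b) = {B, C} ∪ {¬A}
   open: L(b) ⊇ {B, C, D, ¬A, ∃r.A} (+ ∃-successors) — b ∉ A possible
2. b : B?  L(b) = {B, C} ∪ {¬B}
   clash {B, ¬B} at b — b ∈ B
3. b : C?  L(b) = {B, C} ∪ {¬C}
   clash {C, ¬C} at b — b ∈ C
4. b : D?  L(b) = {B, C} ∪ {¬D}
   clash {D, ¬D} at b — b ∈ D
5. Entailed for b: {B, C, D}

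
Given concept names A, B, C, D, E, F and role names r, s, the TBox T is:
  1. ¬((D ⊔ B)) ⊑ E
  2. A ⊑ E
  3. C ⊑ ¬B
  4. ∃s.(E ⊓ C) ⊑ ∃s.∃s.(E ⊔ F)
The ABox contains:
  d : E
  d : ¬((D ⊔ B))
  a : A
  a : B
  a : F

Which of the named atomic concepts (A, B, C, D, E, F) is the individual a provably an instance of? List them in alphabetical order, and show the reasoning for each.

1. a : A?  L(a) = {A, B, F} ∪ {¬A}
   clash {A, ¬A} at a — a ∈ A
2. a : B?  L(a) = {A, B, F} ∪ {¬B}
   clash {B, ¬B} at a — a ∈ B
3. a : C?  L(a) = {A, B, F} ∪ {¬C}
   apply at a: A⊑E
   open: L(a) ⊇ {A, B, E, F, ¬C, …} — a ∉ C possible
4. a : D?  L(a) = {A, B, F} ∪ {¬D}
   apply at a: A⊑E
   open: L(a) ⊇ {A, B, E, F, ¬C, …} — a ∉ D possible
5. a : E?  L(a) = {A, B, F} ∪ {¬E}
   clash {E, ¬E} at a — a ∈ E
6. a : F?  L(a) = {A, B, F} ∪ {¬F}
   clash {F, ¬F} at a — a ∈ F
7. Entailed for a: {A, B, E, F}

{A, B, E, F}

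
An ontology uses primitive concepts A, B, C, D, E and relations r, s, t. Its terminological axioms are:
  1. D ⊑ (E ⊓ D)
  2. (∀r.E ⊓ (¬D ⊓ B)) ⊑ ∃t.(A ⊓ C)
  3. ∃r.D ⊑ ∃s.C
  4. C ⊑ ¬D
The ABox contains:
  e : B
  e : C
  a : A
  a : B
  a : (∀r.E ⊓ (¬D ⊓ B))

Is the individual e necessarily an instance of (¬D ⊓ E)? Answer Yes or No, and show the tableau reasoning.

1. e : (¬D ⊓ E)?  L(e) = {B, C} ∪ {(D ⊔ ¬E)}
   apply at e: C⊑¬D
   open: L(e) ⊇ {B, C, ¬D, ¬E, ∀r.¬D, …} (+ ∃-successors) — e ∉ (¬D ⊓ E) possible
2. Hence e : (¬D ⊓ E): not entailed.

No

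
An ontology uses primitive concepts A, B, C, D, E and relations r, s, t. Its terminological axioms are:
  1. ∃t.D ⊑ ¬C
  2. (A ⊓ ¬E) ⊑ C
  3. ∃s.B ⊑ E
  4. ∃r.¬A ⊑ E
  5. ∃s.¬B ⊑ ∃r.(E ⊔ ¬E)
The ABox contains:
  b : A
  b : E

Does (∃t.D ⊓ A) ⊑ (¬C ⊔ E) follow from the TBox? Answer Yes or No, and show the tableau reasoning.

Yes

1. (∃t.D ⊓ A) ⊑ (¬C ⊔ E)  ⇔  ((∃t.D ⊓ A) ⊓ (C ⊓ ¬E)) unsat w.r.t. T
   all branches close; clash {E, ¬E} at x₀
2. Hence (∃t.D ⊓ A) ⊑ (¬C ⊔ E): entailed.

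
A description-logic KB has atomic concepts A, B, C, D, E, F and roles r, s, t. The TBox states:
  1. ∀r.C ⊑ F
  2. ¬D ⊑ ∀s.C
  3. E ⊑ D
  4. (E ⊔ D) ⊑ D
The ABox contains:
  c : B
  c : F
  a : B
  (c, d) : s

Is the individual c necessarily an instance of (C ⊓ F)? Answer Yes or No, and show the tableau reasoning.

1. c : (C ⊓ F)?  L(c) = {B, F} ∪ {(¬C ⊔ ¬F)}
   open: L(c) ⊇ {B, D, F, ¬C} — c ∉ (C ⊓ F) possible
2. Hence c : (C ⊓ F): not entailed.

No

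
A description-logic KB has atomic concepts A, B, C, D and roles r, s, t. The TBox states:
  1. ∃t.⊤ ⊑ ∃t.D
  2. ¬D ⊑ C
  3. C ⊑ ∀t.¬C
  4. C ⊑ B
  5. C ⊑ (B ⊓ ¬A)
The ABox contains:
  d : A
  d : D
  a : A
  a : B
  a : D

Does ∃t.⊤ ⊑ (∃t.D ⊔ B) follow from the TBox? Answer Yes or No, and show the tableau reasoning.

Yes

1. ∃t.⊤ ⊑ (∃t.D ⊔ B)  ⇔  (∃t.⊤ ⊓ (∀t.¬D ⊓ ¬B)) unsat w.r.t. T
   all branches close; clash {B, ¬B} at x₀
2. Hence ∃t.⊤ ⊑ (∃t.D ⊔ B): entailed.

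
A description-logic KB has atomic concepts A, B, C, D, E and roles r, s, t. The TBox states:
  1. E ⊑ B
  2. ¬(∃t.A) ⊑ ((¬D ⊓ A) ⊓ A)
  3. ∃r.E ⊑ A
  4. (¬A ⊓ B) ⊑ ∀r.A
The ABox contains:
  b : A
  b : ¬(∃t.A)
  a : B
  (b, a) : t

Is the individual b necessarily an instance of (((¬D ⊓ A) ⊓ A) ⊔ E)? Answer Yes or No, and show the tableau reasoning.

1. b : (((¬D ⊓ A) ⊓ A) ⊔ E)?  L(b) = {A, ¬(∃t.A)} ∪ {(((D ⊔ ¬A) ⊔ ¬A) ⊓ ¬E)}
   clash {A, ¬A} at b — b ∈ (((¬D ⊓ A) ⊓ A) ⊔ E)
2. Hence b : (((¬D ⊓ A) ⊓ A) ⊔ E): entailed.

Yes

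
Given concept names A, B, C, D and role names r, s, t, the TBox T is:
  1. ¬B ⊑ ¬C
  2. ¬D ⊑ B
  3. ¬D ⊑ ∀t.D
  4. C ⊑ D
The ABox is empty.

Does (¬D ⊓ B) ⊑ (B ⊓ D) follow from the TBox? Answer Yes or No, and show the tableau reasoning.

No

1. (¬D ⊓ B) ⊑ (B ⊓ D)  ⇔  ((¬D ⊓ B) ⊓ (¬B ⊔ ¬D)) unsat w.r.t. T
   apply at x₀: ¬D⊑∀t.D
   open: L(x₀) ⊇ {B, ¬C, ¬D, ∀t.D}
2. Hence (¬D ⊓ B) ⊑ (B ⊓ D): not entailed.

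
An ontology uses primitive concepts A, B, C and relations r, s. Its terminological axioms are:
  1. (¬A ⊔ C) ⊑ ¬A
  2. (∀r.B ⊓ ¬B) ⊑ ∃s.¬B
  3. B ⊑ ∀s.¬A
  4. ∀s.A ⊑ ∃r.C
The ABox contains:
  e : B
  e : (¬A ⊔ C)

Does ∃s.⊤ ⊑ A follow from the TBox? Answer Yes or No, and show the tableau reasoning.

No

1. ∃s.⊤ ⊑ A  ⇔  (∃s.⊤ ⊓ ¬A) unsat w.r.t. T
   open: L(x₀) ⊇ {¬A, ¬B, ∃r.¬B, ∃s.¬A, ∃s.⊤} (+ ∃-successors)
2. Hence ∃s.⊤ ⊑ A: not entailed.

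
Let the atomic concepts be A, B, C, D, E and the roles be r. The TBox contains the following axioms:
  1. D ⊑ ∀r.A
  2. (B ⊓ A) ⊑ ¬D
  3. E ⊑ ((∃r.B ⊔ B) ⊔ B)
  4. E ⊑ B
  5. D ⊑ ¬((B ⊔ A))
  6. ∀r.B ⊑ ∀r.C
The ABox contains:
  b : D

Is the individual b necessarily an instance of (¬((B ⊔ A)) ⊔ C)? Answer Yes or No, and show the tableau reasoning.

1. b : (¬((B ⊔ A)) ⊔ C)?  L(b) = {D} ∪ {((B ⊔ A) ⊓ ¬C)}
   clash {D, ¬D} at b — b ∈ (¬((B ⊔ A)) ⊔ C)
2. Hence b : (¬((B ⊔ A)) ⊔ C): entailed.

Yes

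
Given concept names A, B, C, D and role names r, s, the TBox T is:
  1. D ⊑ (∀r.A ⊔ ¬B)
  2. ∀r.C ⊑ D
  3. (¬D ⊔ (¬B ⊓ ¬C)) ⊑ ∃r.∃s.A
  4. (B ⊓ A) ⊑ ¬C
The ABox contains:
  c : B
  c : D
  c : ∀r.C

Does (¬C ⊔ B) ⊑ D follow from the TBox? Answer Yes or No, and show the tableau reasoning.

No

1. (¬C ⊔ B) ⊑ D  ⇔  ((¬C ⊔ B) ⊓ ¬D) unsat w.r.t. T
   open: L(x₀) ⊇ {¬C, ¬D, ∃r.¬C, ∃r.∃s.A} (+ ∃-successors)
2. Hence (¬C ⊔ B) ⊑ D: not entailed.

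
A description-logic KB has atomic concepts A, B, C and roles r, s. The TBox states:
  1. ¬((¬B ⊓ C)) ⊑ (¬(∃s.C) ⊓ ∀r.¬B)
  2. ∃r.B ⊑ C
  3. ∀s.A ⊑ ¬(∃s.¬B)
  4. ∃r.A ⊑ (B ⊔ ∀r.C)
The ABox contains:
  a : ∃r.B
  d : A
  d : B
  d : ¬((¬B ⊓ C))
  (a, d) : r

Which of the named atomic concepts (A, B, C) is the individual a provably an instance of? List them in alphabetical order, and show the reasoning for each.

1. a : A?  L(a) = {∃r.B} ∪ {¬A}
   apply at a: ∃r.B⊑C
   open: L(a) ⊇ {C, ¬A, ¬B, ∀r.C, ∃r.B, …} (+ ∃-successors) — a ∉ A possible
2. a : B?  L(a) = {∃r.B} ∪ {¬B}
   apply at a: ∃r.B⊑C
   open: L(a) ⊇ {C, ¬B, ∀r.C, ∃r.B, ∃s.¬A} (+ ∃-successors) — a ∉ B possible
3. a : C?  L(a) = {∃r.B} ∪ {¬C}
   clash {C, ¬C} at a — a ∈ C
4. Entailed for a: {C}

{C}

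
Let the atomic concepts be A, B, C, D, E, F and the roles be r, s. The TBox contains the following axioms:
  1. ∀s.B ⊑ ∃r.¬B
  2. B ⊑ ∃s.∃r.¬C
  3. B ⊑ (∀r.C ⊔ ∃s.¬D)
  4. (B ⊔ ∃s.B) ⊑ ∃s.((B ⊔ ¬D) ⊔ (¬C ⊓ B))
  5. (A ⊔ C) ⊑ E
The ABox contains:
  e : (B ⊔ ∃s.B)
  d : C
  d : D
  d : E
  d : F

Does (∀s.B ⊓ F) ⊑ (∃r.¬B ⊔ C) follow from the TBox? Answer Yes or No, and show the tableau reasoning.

1. (∀s.B ⊓ F) ⊑ (∃r.¬B ⊔ C)  ⇔  ((∀s.B ⊓ F) ⊓ (∀r.B ⊓ ¬C)) unsat w.r.t. T
   all branches close; clash {B, ¬B} at an ∃-successor
2. Hence (∀s.B ⊓ F) ⊑ (∃r.¬B ⊔ C): entailed.

Yes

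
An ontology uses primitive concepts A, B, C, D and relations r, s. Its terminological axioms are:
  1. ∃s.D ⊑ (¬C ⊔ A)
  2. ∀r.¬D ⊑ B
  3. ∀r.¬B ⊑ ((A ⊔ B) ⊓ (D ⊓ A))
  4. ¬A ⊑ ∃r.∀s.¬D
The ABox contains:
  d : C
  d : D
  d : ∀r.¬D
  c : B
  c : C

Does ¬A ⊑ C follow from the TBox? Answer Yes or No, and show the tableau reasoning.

1. ¬A ⊑ C  ⇔  (¬A ⊓ ¬C) unsat w.r.t. T
   apply at x₀: ¬A⊑∃r.∀s.¬D
   open: L(x₀) ⊇ {¬A, ¬C, ∀s.¬D, ∃r.B, ∃r.D, …} (+ ∃-successors)
2. Hence ¬A ⊑ C: not entailed.

No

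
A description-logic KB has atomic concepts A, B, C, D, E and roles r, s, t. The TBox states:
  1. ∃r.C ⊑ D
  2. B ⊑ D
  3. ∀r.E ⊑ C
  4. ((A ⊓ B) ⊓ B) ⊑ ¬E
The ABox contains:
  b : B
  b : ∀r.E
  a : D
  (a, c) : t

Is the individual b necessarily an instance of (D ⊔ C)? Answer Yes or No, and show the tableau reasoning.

1. b : (D ⊔ C)?  L(b) = {B, ∀r.E} ∪ {(¬D ⊓ ¬C)}
   clash {D, ¬D} at b — b ∈ (D ⊔ C)
2. Hence b : (D ⊔ C): entailed.

Yes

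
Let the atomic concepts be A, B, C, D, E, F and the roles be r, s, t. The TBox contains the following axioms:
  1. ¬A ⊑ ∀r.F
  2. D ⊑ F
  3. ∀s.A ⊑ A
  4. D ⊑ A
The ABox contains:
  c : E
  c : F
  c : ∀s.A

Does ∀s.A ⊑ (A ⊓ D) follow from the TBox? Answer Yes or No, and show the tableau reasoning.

No

1. ∀s.A ⊑ (A ⊓ D)  ⇔  (∀s.A ⊓ (¬A ⊔ ¬D)) unsat w.r.t. T
   apply at x₀: ∀s.A⊑A
   open: L(x₀) ⊇ {A, ¬D, ∀s.A}
2. Hence ∀s.A ⊑ (A ⊓ D): not entailed.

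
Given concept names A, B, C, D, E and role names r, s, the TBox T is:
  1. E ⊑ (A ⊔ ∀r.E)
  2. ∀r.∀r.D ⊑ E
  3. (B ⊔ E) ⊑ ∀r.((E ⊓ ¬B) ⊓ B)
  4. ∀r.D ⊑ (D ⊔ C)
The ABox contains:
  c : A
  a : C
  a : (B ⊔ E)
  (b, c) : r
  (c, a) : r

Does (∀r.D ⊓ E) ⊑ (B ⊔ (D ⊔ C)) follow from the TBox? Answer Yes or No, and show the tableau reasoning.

1. (∀r.D ⊓ E) ⊑ (B ⊔ (D ⊔ C))  ⇔  ((∀r.D ⊓ E) ⊓ (¬B ⊓ (¬D ⊓ ¬C))) unsat w.r.t. T
   all branches close; clash {C, ¬C} at x₀
2. Hence (∀r.D ⊓ E) ⊑ (B ⊔ (D ⊔ C)): entailed.

Yes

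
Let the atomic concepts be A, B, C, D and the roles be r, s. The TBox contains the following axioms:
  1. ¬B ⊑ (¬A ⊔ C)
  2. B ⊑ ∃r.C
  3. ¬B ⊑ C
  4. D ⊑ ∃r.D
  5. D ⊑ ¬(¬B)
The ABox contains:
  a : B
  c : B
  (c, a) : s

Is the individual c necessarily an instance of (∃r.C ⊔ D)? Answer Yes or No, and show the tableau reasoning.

Yes

1. c : (∃r.C ⊔ D)?  L(c) = {B} ∪ {(∀r.¬C ⊓ ¬D)}
   clash {C, ¬C} at an ∃-successor — c ∈ (∃r.C ⊔ D)
2. Hence c : (∃r.C ⊔ D): entailed.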